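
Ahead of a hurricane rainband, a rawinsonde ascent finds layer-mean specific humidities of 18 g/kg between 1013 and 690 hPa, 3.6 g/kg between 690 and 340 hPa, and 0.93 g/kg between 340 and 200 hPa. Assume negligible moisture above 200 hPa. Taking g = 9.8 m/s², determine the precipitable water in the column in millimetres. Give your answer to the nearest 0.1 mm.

PW ≈ 73.5 mm

Precipitable water is the column-integrated vapour mass per unit area: PW = (1/g) Σ q̄ Δp, with q in kg/kg and Δp in Pa (1 kg/m² of water = 1 mm).
Layer 1013–690 hPa: Δp = 323 hPa = 32300 Pa, q̄ = 0.018 kg/kg → 0.018 × 32300 / 9.8 = 59.33 mm
Layer 690–340 hPa: Δp = 350 hPa = 35000 Pa, q̄ = 0.0036 kg/kg → 0.0036 × 35000 / 9.8 = 12.86 mm
Layer 340–200 hPa: Δp = 140 hPa = 14000 Pa, q̄ = 0.00093 kg/kg → 0.00093 × 14000 / 9.8 = 1.33 mm
PW = 59.33 + 12.86 + 1.33 = 73.52 ≈ 73.5 mm.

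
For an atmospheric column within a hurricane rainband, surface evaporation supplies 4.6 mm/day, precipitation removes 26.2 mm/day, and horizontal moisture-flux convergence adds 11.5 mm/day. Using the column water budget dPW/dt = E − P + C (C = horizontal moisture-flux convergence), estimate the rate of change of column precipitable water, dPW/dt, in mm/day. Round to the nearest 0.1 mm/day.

dPW/dt ≈ -10.1 mm/day

dPW/dt = E − P + C = 4.6 − 26.2 + (11.5) = -10.1 mm/day.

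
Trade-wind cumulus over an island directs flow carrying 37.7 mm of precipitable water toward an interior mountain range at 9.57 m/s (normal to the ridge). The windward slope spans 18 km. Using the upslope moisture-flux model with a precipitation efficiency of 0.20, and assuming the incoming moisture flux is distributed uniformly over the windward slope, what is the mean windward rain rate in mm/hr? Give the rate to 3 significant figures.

Incoming column moisture flux per unit ridge length: F = V × PW = 9.57 × 37.7 = 360.789 mm·m/s.
Spread over the 18 km slope with efficiency ε = 0.20: R = ε·F/W = 0.20 × 360.789 / 18000 m = 4.009e-03 mm/s.
R = 4.009e-03 × 3600 = 14.4 mm/hr.

R ≈ 14.4 mm/hr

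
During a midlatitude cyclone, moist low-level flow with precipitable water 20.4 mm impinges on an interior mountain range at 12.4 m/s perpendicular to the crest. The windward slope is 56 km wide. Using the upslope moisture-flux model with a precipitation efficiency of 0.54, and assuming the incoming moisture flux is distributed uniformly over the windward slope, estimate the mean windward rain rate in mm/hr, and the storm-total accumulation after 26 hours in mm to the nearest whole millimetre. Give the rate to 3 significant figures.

R ≈ 8.78 mm/hr; total ≈ 228 mm

Incoming column moisture flux per unit ridge length: F = V × PW = 12.4 × 20.4 = 252.96 mm·m/s.
Spread over the 56 km slope with efficiency ε = 0.54: R = ε·F/W = 0.54 × 252.96 / 56000 m = 2.439e-03 mm/s.
R = 2.439e-03 × 3600 = 8.78 mm/hr.
Over 26 h: total = 8.78 × 26 = 228.28 ≈ 228 mm.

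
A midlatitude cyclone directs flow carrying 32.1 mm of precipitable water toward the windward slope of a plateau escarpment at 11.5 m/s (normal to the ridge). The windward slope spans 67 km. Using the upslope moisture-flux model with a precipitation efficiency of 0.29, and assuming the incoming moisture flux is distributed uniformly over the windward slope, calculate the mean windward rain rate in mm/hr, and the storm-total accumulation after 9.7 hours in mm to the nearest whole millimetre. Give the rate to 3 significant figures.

R ≈ 5.75 mm/hr; total ≈ 56 mm

Incoming column moisture flux per unit ridge length: F = V × PW = 11.5 × 32.1 = 369.15 mm·m/s.
Spread over the 67 km slope with efficiency ε = 0.29: R = ε·F/W = 0.29 × 369.15 / 67000 m = 1.598e-03 mm/s.
R = 1.598e-03 × 3600 = 5.75 mm/hr.
Over 9.7 h: total = 5.75 × 9.7 = 55.775 ≈ 56 mm.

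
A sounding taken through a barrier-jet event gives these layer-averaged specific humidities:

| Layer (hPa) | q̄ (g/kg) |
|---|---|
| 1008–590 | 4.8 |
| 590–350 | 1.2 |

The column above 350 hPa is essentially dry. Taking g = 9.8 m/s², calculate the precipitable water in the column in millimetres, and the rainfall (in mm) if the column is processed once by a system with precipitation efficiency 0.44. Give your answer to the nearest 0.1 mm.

PW ≈ 23.4 mm; rainfall ≈ 10.3 mm

Precipitable water is the column-integrated vapour mass per unit area: PW = (1/g) Σ q̄ Δp, with q in kg/kg and Δp in Pa (1 kg/m² of water = 1 mm).
Layer 1008–590 hPa: Δp = 418 hPa = 41800 Pa, q̄ = 0.0048 kg/kg → 0.0048 × 41800 / 9.8 = 20.47 mm
Layer 590–350 hPa: Δp = 240 hPa = 24000 Pa, q̄ = 0.0012 kg/kg → 0.0012 × 24000 / 9.8 = 2.94 mm
PW = 20.47 + 2.94 = 23.41 ≈ 23.4 mm.
Rainfall = ε × PW = 0.44 × 23.4 = 10.3 mm.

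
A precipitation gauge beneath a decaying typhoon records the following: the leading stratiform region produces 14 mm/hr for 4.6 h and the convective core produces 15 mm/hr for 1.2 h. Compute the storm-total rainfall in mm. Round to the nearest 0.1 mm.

Total = Σ Rᵢ Δtᵢ = 14 × 4.6 + 15 × 1.2
      = 64.4 + 18 = 82.4 mm.

total ≈ 82.4 mm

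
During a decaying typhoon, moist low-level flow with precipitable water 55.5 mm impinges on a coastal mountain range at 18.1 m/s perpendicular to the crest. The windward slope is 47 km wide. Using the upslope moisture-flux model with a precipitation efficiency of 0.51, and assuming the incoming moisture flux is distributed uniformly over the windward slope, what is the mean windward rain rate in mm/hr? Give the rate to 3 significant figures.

R ≈ 39.2 mm/hr

Incoming column moisture flux per unit ridge length: F = V × PW = 18.1 × 55.5 = 1004.55 mm·m/s.
Spread over the 47 km slope with efficiency ε = 0.51: R = ε·F/W = 0.51 × 1004.55 / 47000 m = 1.090e-02 mm/s.
R = 1.090e-02 × 3600 = 39.2 mm/hr.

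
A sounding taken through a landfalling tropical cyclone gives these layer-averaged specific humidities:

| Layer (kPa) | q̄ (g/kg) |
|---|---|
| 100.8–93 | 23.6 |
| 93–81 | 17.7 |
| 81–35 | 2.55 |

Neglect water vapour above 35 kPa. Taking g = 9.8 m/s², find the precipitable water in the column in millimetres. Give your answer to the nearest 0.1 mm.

PW ≈ 52.4 mm

Precipitable water is the column-integrated vapour mass per unit area: PW = (1/g) Σ q̄ Δp, with q in kg/kg and Δp in Pa (1 kg/m² of water = 1 mm).
Layer 100.8–93 kPa: Δp = 78 hPa = 7800 Pa, q̄ = 0.0236 kg/kg → 0.0236 × 7800 / 9.8 = 18.78 mm
Layer 93–81 kPa: Δp = 120 hPa = 12000 Pa, q̄ = 0.0177 kg/kg → 0.0177 × 12000 / 9.8 = 21.67 mm
Layer 81–35 kPa: Δp = 460 hPa = 46000 Pa, q̄ = 0.00255 kg/kg → 0.00255 × 46000 / 9.8 = 11.97 mm
PW = 18.78 + 21.67 + 11.97 = 52.42 ≈ 52.4 mm.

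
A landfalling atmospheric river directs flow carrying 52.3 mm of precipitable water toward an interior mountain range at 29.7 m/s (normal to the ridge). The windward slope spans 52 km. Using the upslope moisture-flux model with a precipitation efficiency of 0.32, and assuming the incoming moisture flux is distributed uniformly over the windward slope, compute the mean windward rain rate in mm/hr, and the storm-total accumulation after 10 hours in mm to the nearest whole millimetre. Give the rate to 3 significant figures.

R ≈ 34.4 mm/hr; total ≈ 344 mm

Incoming column moisture flux per unit ridge length: F = V × PW = 29.7 × 52.3 = 1553.31 mm·m/s.
Spread over the 52 km slope with efficiency ε = 0.32: R = ε·F/W = 0.32 × 1553.31 / 52000 m = 9.559e-03 mm/s.
R = 9.559e-03 × 3600 = 34.4 mm/hr.
Over 10 h: total = 34.4 × 10 = 344 mm.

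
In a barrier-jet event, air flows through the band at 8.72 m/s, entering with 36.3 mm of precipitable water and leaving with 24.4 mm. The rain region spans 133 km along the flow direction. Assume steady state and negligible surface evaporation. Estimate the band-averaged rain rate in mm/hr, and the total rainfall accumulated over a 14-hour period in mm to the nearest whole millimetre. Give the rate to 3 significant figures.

Column moisture flux per unit crosswind length is F = V × PW.
Inflow: F_in = 8.72 × 36.3 = 316.536 mm·m/s
Outflow: F_out = 8.72 × 24.4 = 212.768 mm·m/s
Steady-state rate R = (F_in − F_out)/L = (316.536 − 212.768) / 133000 m = 7.802e-04 mm/s.
R = 7.802e-04 × 3600 = 2.81 mm/hr.
Over 14 h: total = 2.81 × 14 = 39.34 ≈ 39 mm.

R ≈ 2.81 mm/hr; total ≈ 39 mm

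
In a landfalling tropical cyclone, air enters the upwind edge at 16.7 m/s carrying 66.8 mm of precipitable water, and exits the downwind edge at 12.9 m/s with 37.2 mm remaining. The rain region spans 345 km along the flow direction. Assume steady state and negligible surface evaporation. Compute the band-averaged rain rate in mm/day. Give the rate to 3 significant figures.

R ≈ 159 mm/day

Column moisture flux per unit crosswind length is F = V × PW.
Inflow: F_in = 16.7 × 66.8 = 1115.56 mm·m/s
Outflow: F_out = 12.9 × 37.2 = 479.88 mm·m/s
Steady-state rate R = (F_in − F_out)/L = (1115.56 − 479.88) / 345000 m = 1.843e-03 mm/s.
R = 1.843e-03 × 3600 × 24 = 159 mm/day.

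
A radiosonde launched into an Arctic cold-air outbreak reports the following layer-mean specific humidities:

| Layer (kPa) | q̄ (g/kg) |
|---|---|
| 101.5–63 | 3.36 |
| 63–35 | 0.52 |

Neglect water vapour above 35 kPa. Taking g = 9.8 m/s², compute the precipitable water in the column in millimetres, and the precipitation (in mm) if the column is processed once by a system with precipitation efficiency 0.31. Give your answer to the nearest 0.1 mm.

PW ≈ 14.7 mm; precipitation ≈ 4.6 mm

Precipitable water is the column-integrated vapour mass per unit area: PW = (1/g) Σ q̄ Δp, with q in kg/kg and Δp in Pa (1 kg/m² of water = 1 mm).
Layer 101.5–63 kPa: Δp = 385 hPa = 38500 Pa, q̄ = 0.00336 kg/kg → 0.00336 × 38500 / 9.8 = 13.20 mm
Layer 63–35 kPa: Δp = 280 hPa = 28000 Pa, q̄ = 0.00052 kg/kg → 0.00052 × 28000 / 9.8 = 1.49 mm
PW = 13.20 + 1.49 = 14.69 ≈ 14.7 mm.
Precipitation = ε × PW = 0.31 × 14.7 = 4.6 mm.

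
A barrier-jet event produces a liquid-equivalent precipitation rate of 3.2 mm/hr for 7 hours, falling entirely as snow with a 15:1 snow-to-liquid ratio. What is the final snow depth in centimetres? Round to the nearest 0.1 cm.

snow depth ≈ 33.6 cm

Liquid-equivalent depth = 3.2 × 7 = 22.4 mm.
Snow depth = 22.4 mm × 15 = 336 mm = 33.6 cm.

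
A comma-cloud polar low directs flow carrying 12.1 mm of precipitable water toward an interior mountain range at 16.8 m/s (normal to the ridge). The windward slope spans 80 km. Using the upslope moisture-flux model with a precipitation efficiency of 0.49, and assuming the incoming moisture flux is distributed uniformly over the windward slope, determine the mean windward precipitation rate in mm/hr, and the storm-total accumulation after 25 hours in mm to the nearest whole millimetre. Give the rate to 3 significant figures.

R ≈ 4.48 mm/hr; total ≈ 112 mm

Incoming column moisture flux per unit ridge length: F = V × PW = 16.8 × 12.1 = 203.28 mm·m/s.
Spread over the 80 km slope with efficiency ε = 0.49: R = ε·F/W = 0.49 × 203.28 / 80000 m = 1.245e-03 mm/s.
R = 1.245e-03 × 3600 = 4.48 mm/hr.
Over 25 h: total = 4.48 × 25 = 112 mm.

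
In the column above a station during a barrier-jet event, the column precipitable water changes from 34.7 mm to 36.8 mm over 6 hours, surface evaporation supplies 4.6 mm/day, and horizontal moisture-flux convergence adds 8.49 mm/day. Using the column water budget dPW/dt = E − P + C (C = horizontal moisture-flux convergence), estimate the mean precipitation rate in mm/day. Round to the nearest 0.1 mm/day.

P ≈ 4.7 mm/day

dPW/dt = (36.8 − 34.7) mm / (6/24 day) = +8.400 mm/day.
P = E + C − dPW/dt = 4.6 + (8.49) − (+8.400) = 4.7 mm/day.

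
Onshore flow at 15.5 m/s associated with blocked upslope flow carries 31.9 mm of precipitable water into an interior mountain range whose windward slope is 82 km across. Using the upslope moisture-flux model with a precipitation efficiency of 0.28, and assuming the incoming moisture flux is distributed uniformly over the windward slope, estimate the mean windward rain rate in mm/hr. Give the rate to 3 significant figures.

Incoming column moisture flux per unit ridge length: F = V × PW = 15.5 × 31.9 = 494.45 mm·m/s.
Spread over the 82 km slope with efficiency ε = 0.28: R = ε·F/W = 0.28 × 494.45 / 82000 m = 1.688e-03 mm/s.
R = 1.688e-03 × 3600 = 6.08 mm/hr.

R ≈ 6.08 mm/hr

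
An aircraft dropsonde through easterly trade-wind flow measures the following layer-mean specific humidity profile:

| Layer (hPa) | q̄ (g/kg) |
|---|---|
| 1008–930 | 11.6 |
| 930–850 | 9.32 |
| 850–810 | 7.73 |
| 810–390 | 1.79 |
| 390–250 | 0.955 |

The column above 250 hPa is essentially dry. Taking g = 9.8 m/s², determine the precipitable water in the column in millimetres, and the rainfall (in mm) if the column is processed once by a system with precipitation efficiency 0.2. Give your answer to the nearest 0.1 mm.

Precipitable water is the column-integrated vapour mass per unit area: PW = (1/g) Σ q̄ Δp, with q in kg/kg and Δp in Pa (1 kg/m² of water = 1 mm).
Layer 1008–930 hPa: Δp = 78 hPa = 7800 Pa, q̄ = 0.0116 kg/kg → 0.0116 × 7800 / 9.8 = 9.23 mm
Layer 930–850 hPa: Δp = 80 hPa = 8000 Pa, q̄ = 0.00932 kg/kg → 0.00932 × 8000 / 9.8 = 7.61 mm
Layer 850–810 hPa: Δp = 40 hPa = 4000 Pa, q̄ = 0.00773 kg/kg → 0.00773 × 4000 / 9.8 = 3.16 mm
Layer 810–390 hPa: Δp = 420 hPa = 42000 Pa, q̄ = 0.00179 kg/kg → 0.00179 × 42000 / 9.8 = 7.67 mm
Layer 390–250 hPa: Δp = 140 hPa = 14000 Pa, q̄ = 0.000955 kg/kg → 0.000955 × 14000 / 9.8 = 1.36 mm
PW = 9.23 + 7.61 + 3.16 + 7.67 + 1.36 = 29.03 ≈ 29.0 mm.
Rainfall = ε × PW = 0.2 × 29.0 = 5.8 mm.

PW ≈ 29.0 mm; rainfall ≈ 5.8 mm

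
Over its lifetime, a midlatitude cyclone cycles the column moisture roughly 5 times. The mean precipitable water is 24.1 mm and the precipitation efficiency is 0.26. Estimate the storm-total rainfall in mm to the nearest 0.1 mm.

rainfall ≈ 31.3 mm

Each cycle deposits ε × PW = 0.26 × 24.1 = 6.266 mm.
Over 5 cycles: 5 × 6.266 = 31.3 mm.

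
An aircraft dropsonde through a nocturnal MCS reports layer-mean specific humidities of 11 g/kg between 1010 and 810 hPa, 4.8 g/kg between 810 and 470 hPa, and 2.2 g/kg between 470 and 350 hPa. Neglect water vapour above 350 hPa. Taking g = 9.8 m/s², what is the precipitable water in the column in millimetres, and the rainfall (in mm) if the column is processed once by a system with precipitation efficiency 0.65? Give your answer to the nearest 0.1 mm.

PW ≈ 41.8 mm; rainfall ≈ 27.2 mm

Precipitable water is the column-integrated vapour mass per unit area: PW = (1/g) Σ q̄ Δp, with q in kg/kg and Δp in Pa (1 kg/m² of water = 1 mm).
Layer 1010–810 hPa: Δp = 200 hPa = 20000 Pa, q̄ = 0.011 kg/kg → 0.011 × 20000 / 9.8 = 22.45 mm
Layer 810–470 hPa: Δp = 340 hPa = 34000 Pa, q̄ = 0.0048 kg/kg → 0.0048 × 34000 / 9.8 = 16.65 mm
Layer 470–350 hPa: Δp = 120 hPa = 12000 Pa, q̄ = 0.0022 kg/kg → 0.0022 × 12000 / 9.8 = 2.69 mm
PW = 22.45 + 16.65 + 2.69 = 41.79 ≈ 41.8 mm.
Rainfall = ε × PW = 0.65 × 41.8 = 27.2 mm.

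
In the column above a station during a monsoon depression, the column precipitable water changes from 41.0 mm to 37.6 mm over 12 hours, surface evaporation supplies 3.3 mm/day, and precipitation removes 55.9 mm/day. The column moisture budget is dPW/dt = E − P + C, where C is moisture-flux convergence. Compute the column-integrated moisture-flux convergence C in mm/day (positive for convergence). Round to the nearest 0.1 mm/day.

C ≈ 45.8 mm/day

dPW/dt = (37.6 − 41.0) mm / (12/24 day) = -6.800 mm/day.
C = dPW/dt − E + P = (-6.800) − 3.3 + 55.9 = 45.8 mm/day.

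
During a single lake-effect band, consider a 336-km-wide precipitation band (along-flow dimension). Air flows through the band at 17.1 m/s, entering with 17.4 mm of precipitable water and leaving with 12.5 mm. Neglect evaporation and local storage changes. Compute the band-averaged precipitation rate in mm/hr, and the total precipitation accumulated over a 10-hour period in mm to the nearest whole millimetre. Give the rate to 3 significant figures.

R ≈ 0.898 mm/hr; total ≈ 9 mm

Column moisture flux per unit crosswind length is F = V × PW.
Inflow: F_in = 17.1 × 17.4 = 297.54 mm·m/s
Outflow: F_out = 17.1 × 12.5 = 213.75 mm·m/s
Steady-state rate R = (F_in − F_out)/L = (297.54 − 213.75) / 336000 m = 2.494e-04 mm/s.
R = 2.494e-04 × 3600 = 0.898 mm/hr.
Over 10 h: total = 0.898 × 10 = 8.98 ≈ 9 mm.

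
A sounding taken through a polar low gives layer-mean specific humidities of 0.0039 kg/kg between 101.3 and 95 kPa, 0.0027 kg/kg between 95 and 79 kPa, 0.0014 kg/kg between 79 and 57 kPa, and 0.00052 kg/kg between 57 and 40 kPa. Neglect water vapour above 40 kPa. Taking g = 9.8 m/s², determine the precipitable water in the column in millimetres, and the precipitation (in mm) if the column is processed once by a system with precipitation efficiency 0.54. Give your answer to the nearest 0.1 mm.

Precipitable water is the column-integrated vapour mass per unit area: PW = (1/g) Σ q̄ Δp, with q in kg/kg and Δp in Pa (1 kg/m² of water = 1 mm).
Layer 101.3–95 kPa: Δp = 63 hPa = 6300 Pa, q̄ = 0.0039 kg/kg → 0.0039 × 6300 / 9.8 = 2.51 mm
Layer 95–79 kPa: Δp = 160 hPa = 16000 Pa, q̄ = 0.0027 kg/kg → 0.0027 × 16000 / 9.8 = 4.41 mm
Layer 79–57 kPa: Δp = 220 hPa = 22000 Pa, q̄ = 0.0014 kg/kg → 0.0014 × 22000 / 9.8 = 3.14 mm
Layer 57–40 kPa: Δp = 170 hPa = 17000 Pa, q̄ = 0.00052 kg/kg → 0.00052 × 17000 / 9.8 = 0.90 mm
PW = 2.51 + 4.41 + 3.14 + 0.90 = 10.96 ≈ 11.0 mm.
Precipitation = ε × PW = 0.54 × 11.0 = 5.9 mm.

PW ≈ 11.0 mm; precipitation ≈ 5.9 mm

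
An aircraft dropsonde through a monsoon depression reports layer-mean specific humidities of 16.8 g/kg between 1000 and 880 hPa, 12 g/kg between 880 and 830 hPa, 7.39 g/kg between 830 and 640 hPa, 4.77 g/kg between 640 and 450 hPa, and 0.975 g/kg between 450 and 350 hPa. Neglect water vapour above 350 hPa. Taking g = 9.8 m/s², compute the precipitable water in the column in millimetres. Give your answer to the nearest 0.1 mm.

PW ≈ 51.3 mm

Precipitable water is the column-integrated vapour mass per unit area: PW = (1/g) Σ q̄ Δp, with q in kg/kg and Δp in Pa (1 kg/m² of water = 1 mm).
Layer 1000–880 hPa: Δp = 120 hPa = 12000 Pa, q̄ = 0.0168 kg/kg → 0.0168 × 12000 / 9.8 = 20.57 mm
Layer 880–830 hPa: Δp = 50 hPa = 5000 Pa, q̄ = 0.012 kg/kg → 0.012 × 5000 / 9.8 = 6.12 mm
Layer 830–640 hPa: Δp = 190 hPa = 19000 Pa, q̄ = 0.00739 kg/kg → 0.00739 × 19000 / 9.8 = 14.33 mm
Layer 640–450 hPa: Δp = 190 hPa = 19000 Pa, q̄ = 0.00477 kg/kg → 0.00477 × 19000 / 9.8 = 9.25 mm
Layer 450–350 hPa: Δp = 100 hPa = 10000 Pa, q̄ = 0.000975 kg/kg → 0.000975 × 10000 / 9.8 = 0.99 mm
PW = 20.57 + 6.12 + 14.33 + 9.25 + 0.99 = 51.26 ≈ 51.3 mm.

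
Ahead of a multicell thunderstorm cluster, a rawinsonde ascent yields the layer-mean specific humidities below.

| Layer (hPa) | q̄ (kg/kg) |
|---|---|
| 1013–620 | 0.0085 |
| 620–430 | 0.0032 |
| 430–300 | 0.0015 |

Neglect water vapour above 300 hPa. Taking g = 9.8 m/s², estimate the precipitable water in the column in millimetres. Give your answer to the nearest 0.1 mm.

Precipitable water is the column-integrated vapour mass per unit area: PW = (1/g) Σ q̄ Δp, with q in kg/kg and Δp in Pa (1 kg/m² of water = 1 mm).
Layer 1013–620 hPa: Δp = 393 hPa = 39300 Pa, q̄ = 0.0085 kg/kg → 0.0085 × 39300 / 9.8 = 34.09 mm
Layer 620–430 hPa: Δp = 190 hPa = 19000 Pa, q̄ = 0.0032 kg/kg → 0.0032 × 19000 / 9.8 = 6.20 mm
Layer 430–300 hPa: Δp = 130 hPa = 13000 Pa, q̄ = 0.0015 kg/kg → 0.0015 × 13000 / 9.8 = 1.99 mm
PW = 34.09 + 6.20 + 1.99 = 42.28 ≈ 42.3 mm.

PW ≈ 42.3 mm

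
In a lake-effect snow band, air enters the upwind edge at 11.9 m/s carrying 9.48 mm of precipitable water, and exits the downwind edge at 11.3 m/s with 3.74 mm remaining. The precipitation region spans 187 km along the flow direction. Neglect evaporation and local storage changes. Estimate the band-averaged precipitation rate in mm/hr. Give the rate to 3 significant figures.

R ≈ 1.36 mm/hr

Column moisture flux per unit crosswind length is F = V × PW.
Inflow: F_in = 11.9 × 9.48 = 112.812 mm·m/s
Outflow: F_out = 11.3 × 3.74 = 42.262 mm·m/s
Steady-state rate R = (F_in − F_out)/L = (112.812 − 42.262) / 187000 m = 3.773e-04 mm/s.
R = 3.773e-04 × 3600 = 1.36 mm/hr.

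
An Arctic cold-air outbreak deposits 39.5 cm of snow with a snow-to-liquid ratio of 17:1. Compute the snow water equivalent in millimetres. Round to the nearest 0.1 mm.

SWE ≈ 23.2 mm

SWE = snow depth / ratio = 39.5 cm / 17 = 2.324 cm = 23.2 mm.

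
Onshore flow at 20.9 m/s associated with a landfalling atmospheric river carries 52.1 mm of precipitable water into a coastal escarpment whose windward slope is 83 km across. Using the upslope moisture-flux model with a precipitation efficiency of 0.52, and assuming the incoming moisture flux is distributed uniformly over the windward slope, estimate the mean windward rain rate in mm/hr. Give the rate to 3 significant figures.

R ≈ 24.6 mm/hr

Incoming column moisture flux per unit ridge length: F = V × PW = 20.9 × 52.1 = 1088.89 mm·m/s.
Spread over the 83 km slope with efficiency ε = 0.52: R = ε·F/W = 0.52 × 1088.89 / 83000 m = 6.822e-03 mm/s.
R = 6.822e-03 × 3600 = 24.6 mm/hr.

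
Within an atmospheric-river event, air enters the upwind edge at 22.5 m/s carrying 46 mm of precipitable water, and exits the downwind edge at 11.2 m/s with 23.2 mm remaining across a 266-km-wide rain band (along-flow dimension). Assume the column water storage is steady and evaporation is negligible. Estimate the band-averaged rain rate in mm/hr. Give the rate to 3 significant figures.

R ≈ 10.5 mm/hr

Column moisture flux per unit crosswind length is F = V × PW.
Inflow: F_in = 22.5 × 46 = 1035 mm·m/s
Outflow: F_out = 11.2 × 23.2 = 259.84 mm·m/s
Steady-state rate R = (F_in − F_out)/L = (1035 − 259.84) / 266000 m = 2.914e-03 mm/s.
R = 2.914e-03 × 3600 = 10.5 mm/hr.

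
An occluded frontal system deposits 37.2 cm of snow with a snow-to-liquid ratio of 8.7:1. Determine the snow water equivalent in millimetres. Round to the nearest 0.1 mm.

SWE ≈ 42.8 mm

SWE = snow depth / ratio = 37.2 cm / 8.7 = 4.276 cm = 42.8 mm.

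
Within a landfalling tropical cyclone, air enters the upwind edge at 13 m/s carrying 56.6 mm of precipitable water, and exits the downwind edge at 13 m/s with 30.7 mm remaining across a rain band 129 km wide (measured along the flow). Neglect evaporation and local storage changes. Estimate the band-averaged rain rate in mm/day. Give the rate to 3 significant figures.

Column moisture flux per unit crosswind length is F = V × PW.
Inflow: F_in = 13 × 56.6 = 735.8 mm·m/s
Outflow: F_out = 13 × 30.7 = 399.1 mm·m/s
Steady-state rate R = (F_in − F_out)/L = (735.8 − 399.1) / 129000 m = 2.610e-03 mm/s.
R = 2.610e-03 × 3600 × 24 = 226 mm/day.

R ≈ 226 mm/day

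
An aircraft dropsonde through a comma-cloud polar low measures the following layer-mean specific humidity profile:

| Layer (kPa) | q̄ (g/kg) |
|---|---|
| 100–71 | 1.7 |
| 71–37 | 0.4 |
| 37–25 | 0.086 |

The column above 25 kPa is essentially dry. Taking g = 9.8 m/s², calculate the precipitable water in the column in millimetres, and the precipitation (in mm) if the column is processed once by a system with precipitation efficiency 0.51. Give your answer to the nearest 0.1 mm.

Precipitable water is the column-integrated vapour mass per unit area: PW = (1/g) Σ q̄ Δp, with q in kg/kg and Δp in Pa (1 kg/m² of water = 1 mm).
Layer 100–71 kPa: Δp = 290 hPa = 29000 Pa, q̄ = 0.0017 kg/kg → 0.0017 × 29000 / 9.8 = 5.03 mm
Layer 71–37 kPa: Δp = 340 hPa = 34000 Pa, q̄ = 0.0004 kg/kg → 0.0004 × 34000 / 9.8 = 1.39 mm
Layer 37–25 kPa: Δp = 120 hPa = 12000 Pa, q̄ = 8.6e-05 kg/kg → 8.6e-05 × 12000 / 9.8 = 0.11 mm
PW = 5.03 + 1.39 + 0.11 = 6.53 ≈ 6.5 mm.
Precipitation = ε × PW = 0.51 × 6.5 = 3.3 mm.

PW ≈ 6.5 mm; precipitation ≈ 3.3 mm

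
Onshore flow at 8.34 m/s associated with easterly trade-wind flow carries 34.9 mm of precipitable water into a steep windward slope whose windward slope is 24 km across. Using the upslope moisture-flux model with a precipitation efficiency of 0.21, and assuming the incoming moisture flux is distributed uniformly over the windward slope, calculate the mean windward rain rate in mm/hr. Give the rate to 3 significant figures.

R ≈ 9.17 mm/hr

Incoming column moisture flux per unit ridge length: F = V × PW = 8.34 × 34.9 = 291.066 mm·m/s.
Spread over the 24 km slope with efficiency ε = 0.21: R = ε·F/W = 0.21 × 291.066 / 24000 m = 2.547e-03 mm/s.
R = 2.547e-03 × 3600 = 9.17 mm/hr.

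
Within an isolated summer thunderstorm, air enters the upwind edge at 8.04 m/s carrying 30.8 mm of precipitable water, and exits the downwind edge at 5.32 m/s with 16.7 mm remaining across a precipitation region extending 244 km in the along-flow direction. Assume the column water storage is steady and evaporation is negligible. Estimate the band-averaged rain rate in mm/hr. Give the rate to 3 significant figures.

Column moisture flux per unit crosswind length is F = V × PW.
Inflow: F_in = 8.04 × 30.8 = 247.632 mm·m/s
Outflow: F_out = 5.32 × 16.7 = 88.844 mm·m/s
Steady-state rate R = (F_in − F_out)/L = (247.632 − 88.844) / 244000 m = 6.508e-04 mm/s.
R = 6.508e-04 × 3600 = 2.34 mm/hr.

R ≈ 2.34 mm/hr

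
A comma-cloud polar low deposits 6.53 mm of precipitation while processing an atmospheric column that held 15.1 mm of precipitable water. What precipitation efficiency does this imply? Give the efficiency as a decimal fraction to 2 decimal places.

ε = precipitation / PW = 6.53 / 15.1 = 0.43.

ε ≈ 0.43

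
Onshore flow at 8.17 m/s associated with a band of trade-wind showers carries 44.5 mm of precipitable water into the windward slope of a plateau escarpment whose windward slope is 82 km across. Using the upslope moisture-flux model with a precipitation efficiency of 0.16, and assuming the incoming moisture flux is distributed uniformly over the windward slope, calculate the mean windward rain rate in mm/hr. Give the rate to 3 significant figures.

Incoming column moisture flux per unit ridge length: F = V × PW = 8.17 × 44.5 = 363.565 mm·m/s.
Spread over the 82 km slope with efficiency ε = 0.16: R = ε·F/W = 0.16 × 363.565 / 82000 m = 7.094e-04 mm/s.
R = 7.094e-04 × 3600 = 2.55 mm/hr.

R ≈ 2.55 mm/hr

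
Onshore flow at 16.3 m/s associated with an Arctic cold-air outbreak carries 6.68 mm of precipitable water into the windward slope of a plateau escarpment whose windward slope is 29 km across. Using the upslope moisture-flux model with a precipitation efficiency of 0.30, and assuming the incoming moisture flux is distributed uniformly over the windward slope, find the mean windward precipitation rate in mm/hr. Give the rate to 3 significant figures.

Incoming column moisture flux per unit ridge length: F = V × PW = 16.3 × 6.68 = 108.884 mm·m/s.
Spread over the 29 km slope with efficiency ε = 0.30: R = ε·F/W = 0.30 × 108.884 / 29000 m = 1.126e-03 mm/s.
R = 1.126e-03 × 3600 = 4.05 mm/hr.

R ≈ 4.05 mm/hr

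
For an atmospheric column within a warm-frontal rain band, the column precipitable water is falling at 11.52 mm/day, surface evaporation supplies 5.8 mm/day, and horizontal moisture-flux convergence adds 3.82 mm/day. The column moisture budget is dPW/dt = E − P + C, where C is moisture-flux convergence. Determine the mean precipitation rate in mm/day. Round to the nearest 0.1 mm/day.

dPW/dt = -11.52 mm/day.
P = E + C − dPW/dt = 5.8 + (3.82) − (-11.52) = 21.1 mm/day.

P ≈ 21.1 mm/day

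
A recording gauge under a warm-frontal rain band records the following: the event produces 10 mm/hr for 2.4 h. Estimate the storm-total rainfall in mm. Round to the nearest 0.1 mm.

Total = Σ Rᵢ Δtᵢ = 10 × 2.4
      = 24 = 24.0 mm.

total ≈ 24.0 mm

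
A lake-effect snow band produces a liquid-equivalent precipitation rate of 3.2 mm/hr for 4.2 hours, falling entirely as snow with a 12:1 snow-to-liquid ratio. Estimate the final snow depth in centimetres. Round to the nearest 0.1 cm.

snow depth ≈ 16.1 cm

Liquid-equivalent depth = 3.2 × 4.2 = 13.44 mm.
Snow depth = 13.44 mm × 12 = 161.28 mm = 16.1 cm.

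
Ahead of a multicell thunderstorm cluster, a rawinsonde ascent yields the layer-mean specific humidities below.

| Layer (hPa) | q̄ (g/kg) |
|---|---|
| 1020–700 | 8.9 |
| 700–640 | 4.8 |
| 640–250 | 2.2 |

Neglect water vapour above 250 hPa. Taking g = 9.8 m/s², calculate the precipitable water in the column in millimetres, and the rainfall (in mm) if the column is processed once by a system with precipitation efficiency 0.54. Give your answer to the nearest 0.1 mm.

Precipitable water is the column-integrated vapour mass per unit area: PW = (1/g) Σ q̄ Δp, with q in kg/kg and Δp in Pa (1 kg/m² of water = 1 mm).
Layer 1020–700 hPa: Δp = 320 hPa = 32000 Pa, q̄ = 0.0089 kg/kg → 0.0089 × 32000 / 9.8 = 29.06 mm
Layer 700–640 hPa: Δp = 60 hPa = 6000 Pa, q̄ = 0.0048 kg/kg → 0.0048 × 6000 / 9.8 = 2.94 mm
Layer 640–250 hPa: Δp = 390 hPa = 39000 Pa, q̄ = 0.0022 kg/kg → 0.0022 × 39000 / 9.8 = 8.76 mm
PW = 29.06 + 2.94 + 8.76 = 40.76 ≈ 40.8 mm.
Rainfall = ε × PW = 0.54 × 40.8 = 22.0 mm.

PW ≈ 40.8 mm; rainfall ≈ 22.0 mm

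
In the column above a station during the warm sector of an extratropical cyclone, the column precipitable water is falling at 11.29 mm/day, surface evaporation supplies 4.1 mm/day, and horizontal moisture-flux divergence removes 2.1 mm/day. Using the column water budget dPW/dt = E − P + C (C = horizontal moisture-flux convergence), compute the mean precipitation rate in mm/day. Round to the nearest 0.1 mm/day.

P ≈ 13.3 mm/day

dPW/dt = -11.29 mm/day.
P = E + C − dPW/dt = 4.1 + (-2.1) − (-11.29) = 13.3 mm/day.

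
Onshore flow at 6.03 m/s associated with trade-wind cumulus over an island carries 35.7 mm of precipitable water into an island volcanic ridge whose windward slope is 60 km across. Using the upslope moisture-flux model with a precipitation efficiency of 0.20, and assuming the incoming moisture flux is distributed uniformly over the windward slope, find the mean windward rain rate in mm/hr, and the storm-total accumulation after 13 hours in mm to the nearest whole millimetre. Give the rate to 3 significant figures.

R ≈ 2.58 mm/hr; total ≈ 34 mm

Incoming column moisture flux per unit ridge length: F = V × PW = 6.03 × 35.7 = 215.271 mm·m/s.
Spread over the 60 km slope with efficiency ε = 0.20: R = ε·F/W = 0.20 × 215.271 / 60000 m = 7.176e-04 mm/s.
R = 7.176e-04 × 3600 = 2.58 mm/hr.
Over 13 h: total = 2.58 × 13 = 33.54 ≈ 34 mm.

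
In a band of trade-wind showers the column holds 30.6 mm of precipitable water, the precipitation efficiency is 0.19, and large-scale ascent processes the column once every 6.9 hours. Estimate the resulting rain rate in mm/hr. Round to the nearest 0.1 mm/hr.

R ≈ 0.8 mm/hr

Each overturning extracts ε × PW = 0.19 × 30.6 = 5.814 mm.
Rate = ε·PW / τ = 5.814 / 6.9 h = 0.8 mm/hr.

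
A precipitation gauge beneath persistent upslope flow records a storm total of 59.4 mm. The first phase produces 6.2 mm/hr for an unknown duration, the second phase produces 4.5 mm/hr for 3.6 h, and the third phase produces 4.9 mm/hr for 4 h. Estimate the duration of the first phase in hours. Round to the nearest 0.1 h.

duration ≈ 3.8 h

Known phases: 4.5 × 3.6 + 4.9 × 4 = 16.2 + 19.6 = 35.8 mm.
Remaining depth = 59.4 − 35.8 = 23.6 mm.
Duration = 23.6 / 6.2 = 3.8 h.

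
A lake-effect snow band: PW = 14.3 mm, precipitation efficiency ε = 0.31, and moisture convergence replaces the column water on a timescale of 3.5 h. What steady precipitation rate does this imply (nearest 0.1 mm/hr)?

R ≈ 1.3 mm/hr

Each overturning extracts ε × PW = 0.31 × 14.3 = 4.433 mm.
Rate = ε·PW / τ = 4.433 / 3.5 h = 1.3 mm/hr.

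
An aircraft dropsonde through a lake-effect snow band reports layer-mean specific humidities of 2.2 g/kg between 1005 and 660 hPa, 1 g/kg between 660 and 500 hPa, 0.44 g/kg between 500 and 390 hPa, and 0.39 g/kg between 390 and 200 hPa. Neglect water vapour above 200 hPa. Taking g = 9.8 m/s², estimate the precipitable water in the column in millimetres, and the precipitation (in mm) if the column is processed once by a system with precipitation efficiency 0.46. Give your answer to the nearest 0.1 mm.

Precipitable water is the column-integrated vapour mass per unit area: PW = (1/g) Σ q̄ Δp, with q in kg/kg and Δp in Pa (1 kg/m² of water = 1 mm).
Layer 1005–660 hPa: Δp = 345 hPa = 34500 Pa, q̄ = 0.0022 kg/kg → 0.0022 × 34500 / 9.8 = 7.74 mm
Layer 660–500 hPa: Δp = 160 hPa = 16000 Pa, q̄ = 0.001 kg/kg → 0.001 × 16000 / 9.8 = 1.63 mm
Layer 500–390 hPa: Δp = 110 hPa = 11000 Pa, q̄ = 0.00044 kg/kg → 0.00044 × 11000 / 9.8 = 0.49 mm
Layer 390–200 hPa: Δp = 190 hPa = 19000 Pa, q̄ = 0.00039 kg/kg → 0.00039 × 19000 / 9.8 = 0.76 mm
PW = 7.74 + 1.63 + 0.49 + 0.76 = 10.62 ≈ 10.6 mm.
Precipitation = ε × PW = 0.46 × 10.6 = 4.9 mm.

PW ≈ 10.6 mm; precipitation ≈ 4.9 mm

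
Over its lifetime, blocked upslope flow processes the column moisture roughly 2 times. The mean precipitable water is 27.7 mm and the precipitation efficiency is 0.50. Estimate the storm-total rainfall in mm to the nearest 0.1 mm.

Each cycle deposits ε × PW = 0.50 × 27.7 = 13.85 mm.
Over 2 cycles: 2 × 13.85 = 27.7 mm.

rainfall ≈ 27.7 mm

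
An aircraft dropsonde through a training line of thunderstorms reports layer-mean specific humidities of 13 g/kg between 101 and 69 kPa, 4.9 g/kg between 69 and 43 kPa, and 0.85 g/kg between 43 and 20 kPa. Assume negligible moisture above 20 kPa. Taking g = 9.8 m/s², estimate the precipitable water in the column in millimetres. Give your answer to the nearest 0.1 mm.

PW ≈ 57.4 mm

Precipitable water is the column-integrated vapour mass per unit area: PW = (1/g) Σ q̄ Δp, with q in kg/kg and Δp in Pa (1 kg/m² of water = 1 mm).
Layer 101–69 kPa: Δp = 320 hPa = 32000 Pa, q̄ = 0.013 kg/kg → 0.013 × 32000 / 9.8 = 42.45 mm
Layer 69–43 kPa: Δp = 260 hPa = 26000 Pa, q̄ = 0.0049 kg/kg → 0.0049 × 26000 / 9.8 = 13.00 mm
Layer 43–20 kPa: Δp = 230 hPa = 23000 Pa, q̄ = 0.00085 kg/kg → 0.00085 × 23000 / 9.8 = 1.99 mm
PW = 42.45 + 13.00 + 1.99 = 57.44 ≈ 57.4 mm.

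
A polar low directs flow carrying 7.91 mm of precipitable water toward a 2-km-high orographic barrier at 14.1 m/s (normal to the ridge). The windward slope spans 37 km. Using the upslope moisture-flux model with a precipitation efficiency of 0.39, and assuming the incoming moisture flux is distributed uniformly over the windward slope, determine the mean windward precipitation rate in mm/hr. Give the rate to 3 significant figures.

Incoming column moisture flux per unit ridge length: F = V × PW = 14.1 × 7.91 = 111.531 mm·m/s.
Spread over the 37 km slope with efficiency ε = 0.39: R = ε·F/W = 0.39 × 111.531 / 37000 m = 1.176e-03 mm/s.
R = 1.176e-03 × 3600 = 4.23 mm/hr.

R ≈ 4.23 mm/hr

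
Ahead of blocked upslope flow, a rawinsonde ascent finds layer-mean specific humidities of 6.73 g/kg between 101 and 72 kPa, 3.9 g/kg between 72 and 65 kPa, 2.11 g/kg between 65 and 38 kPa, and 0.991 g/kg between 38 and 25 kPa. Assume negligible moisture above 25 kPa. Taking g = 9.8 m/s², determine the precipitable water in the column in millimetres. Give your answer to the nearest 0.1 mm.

PW ≈ 29.8 mm

Precipitable water is the column-integrated vapour mass per unit area: PW = (1/g) Σ q̄ Δp, with q in kg/kg and Δp in Pa (1 kg/m² of water = 1 mm).
Layer 101–72 kPa: Δp = 290 hPa = 29000 Pa, q̄ = 0.00673 kg/kg → 0.00673 × 29000 / 9.8 = 19.92 mm
Layer 72–65 kPa: Δp = 70 hPa = 7000 Pa, q̄ = 0.0039 kg/kg → 0.0039 × 7000 / 9.8 = 2.79 mm
Layer 65–38 kPa: Δp = 270 hPa = 27000 Pa, q̄ = 0.00211 kg/kg → 0.00211 × 27000 / 9.8 = 5.81 mm
Layer 38–25 kPa: Δp = 130 hPa = 13000 Pa, q̄ = 0.000991 kg/kg → 0.000991 × 13000 / 9.8 = 1.31 mm
PW = 19.92 + 2.79 + 5.81 + 1.31 = 29.83 ≈ 29.8 mm.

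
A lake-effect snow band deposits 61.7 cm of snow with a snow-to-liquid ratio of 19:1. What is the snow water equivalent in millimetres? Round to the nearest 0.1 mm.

SWE = snow depth / ratio = 61.7 cm / 19 = 3.247 cm = 32.5 mm.

SWE ≈ 32.5 mm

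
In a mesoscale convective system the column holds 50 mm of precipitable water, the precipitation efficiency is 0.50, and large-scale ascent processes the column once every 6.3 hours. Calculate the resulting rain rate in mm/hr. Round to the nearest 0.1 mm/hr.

Each overturning extracts ε × PW = 0.50 × 50 = 25 mm.
Rate = ε·PW / τ = 25 / 6.3 h = 4.0 mm/hr.

R ≈ 4.0 mm/hr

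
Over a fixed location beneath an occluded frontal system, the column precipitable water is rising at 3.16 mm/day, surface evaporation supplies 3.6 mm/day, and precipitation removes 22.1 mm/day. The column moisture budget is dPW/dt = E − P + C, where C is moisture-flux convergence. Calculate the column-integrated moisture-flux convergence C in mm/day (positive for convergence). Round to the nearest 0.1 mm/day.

C ≈ 21.7 mm/day

dPW/dt = +3.16 mm/day.
C = dPW/dt − E + P = (+3.16) − 3.6 + 22.1 = 21.7 mm/day.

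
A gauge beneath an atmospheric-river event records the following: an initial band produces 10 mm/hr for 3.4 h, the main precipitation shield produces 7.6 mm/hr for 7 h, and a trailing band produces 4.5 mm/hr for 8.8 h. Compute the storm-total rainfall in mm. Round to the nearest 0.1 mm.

total ≈ 126.8 mm

Total = Σ Rᵢ Δtᵢ = 10 × 3.4 + 7.6 × 7 + 4.5 × 8.8
      = 34 + 53.2 + 39.6 = 126.8 mm.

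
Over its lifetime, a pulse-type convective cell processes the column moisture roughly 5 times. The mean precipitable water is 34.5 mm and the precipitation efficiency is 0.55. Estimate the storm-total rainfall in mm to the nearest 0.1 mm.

rainfall ≈ 94.9 mm

Each cycle deposits ε × PW = 0.55 × 34.5 = 18.975 mm.
Over 5 cycles: 5 × 18.975 = 94.9 mm.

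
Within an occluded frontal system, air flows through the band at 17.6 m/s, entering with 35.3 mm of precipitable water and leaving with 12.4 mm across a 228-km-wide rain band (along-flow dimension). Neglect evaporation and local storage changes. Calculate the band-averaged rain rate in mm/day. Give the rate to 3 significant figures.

R ≈ 153 mm/day

Column moisture flux per unit crosswind length is F = V × PW.
Inflow: F_in = 17.6 × 35.3 = 621.28 mm·m/s
Outflow: F_out = 17.6 × 12.4 = 218.24 mm·m/s
Steady-state rate R = (F_in − F_out)/L = (621.28 − 218.24) / 228000 m = 1.768e-03 mm/s.
R = 1.768e-03 × 3600 × 24 = 153 mm/day.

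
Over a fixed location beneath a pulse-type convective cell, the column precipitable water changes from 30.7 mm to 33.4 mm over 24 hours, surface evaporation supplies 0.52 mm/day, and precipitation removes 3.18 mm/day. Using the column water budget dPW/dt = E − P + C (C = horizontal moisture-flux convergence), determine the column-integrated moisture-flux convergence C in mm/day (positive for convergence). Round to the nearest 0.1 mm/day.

dPW/dt = (33.4 − 30.7) mm / (24/24 day) = +2.700 mm/day.
C = dPW/dt − E + P = (+2.700) − 0.52 + 3.18 = 5.4 mm/day.

C ≈ 5.4 mm/day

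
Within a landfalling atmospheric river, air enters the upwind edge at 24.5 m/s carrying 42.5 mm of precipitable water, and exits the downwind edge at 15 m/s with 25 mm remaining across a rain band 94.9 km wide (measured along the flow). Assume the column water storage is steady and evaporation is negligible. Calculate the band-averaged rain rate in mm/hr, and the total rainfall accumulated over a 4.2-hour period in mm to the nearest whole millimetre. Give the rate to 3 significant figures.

R ≈ 25.3 mm/hr; total ≈ 106 mm

Column moisture flux per unit crosswind length is F = V × PW.
Inflow: F_in = 24.5 × 42.5 = 1041.25 mm·m/s
Outflow: F_out = 15 × 25 = 375 mm·m/s
Steady-state rate R = (F_in − F_out)/L = (1041.25 − 375) / 94900 m = 7.021e-03 mm/s.
R = 7.021e-03 × 3600 = 25.3 mm/hr.
Over 4.2 h: total = 25.3 × 4.2 = 106.26 ≈ 106 mm.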